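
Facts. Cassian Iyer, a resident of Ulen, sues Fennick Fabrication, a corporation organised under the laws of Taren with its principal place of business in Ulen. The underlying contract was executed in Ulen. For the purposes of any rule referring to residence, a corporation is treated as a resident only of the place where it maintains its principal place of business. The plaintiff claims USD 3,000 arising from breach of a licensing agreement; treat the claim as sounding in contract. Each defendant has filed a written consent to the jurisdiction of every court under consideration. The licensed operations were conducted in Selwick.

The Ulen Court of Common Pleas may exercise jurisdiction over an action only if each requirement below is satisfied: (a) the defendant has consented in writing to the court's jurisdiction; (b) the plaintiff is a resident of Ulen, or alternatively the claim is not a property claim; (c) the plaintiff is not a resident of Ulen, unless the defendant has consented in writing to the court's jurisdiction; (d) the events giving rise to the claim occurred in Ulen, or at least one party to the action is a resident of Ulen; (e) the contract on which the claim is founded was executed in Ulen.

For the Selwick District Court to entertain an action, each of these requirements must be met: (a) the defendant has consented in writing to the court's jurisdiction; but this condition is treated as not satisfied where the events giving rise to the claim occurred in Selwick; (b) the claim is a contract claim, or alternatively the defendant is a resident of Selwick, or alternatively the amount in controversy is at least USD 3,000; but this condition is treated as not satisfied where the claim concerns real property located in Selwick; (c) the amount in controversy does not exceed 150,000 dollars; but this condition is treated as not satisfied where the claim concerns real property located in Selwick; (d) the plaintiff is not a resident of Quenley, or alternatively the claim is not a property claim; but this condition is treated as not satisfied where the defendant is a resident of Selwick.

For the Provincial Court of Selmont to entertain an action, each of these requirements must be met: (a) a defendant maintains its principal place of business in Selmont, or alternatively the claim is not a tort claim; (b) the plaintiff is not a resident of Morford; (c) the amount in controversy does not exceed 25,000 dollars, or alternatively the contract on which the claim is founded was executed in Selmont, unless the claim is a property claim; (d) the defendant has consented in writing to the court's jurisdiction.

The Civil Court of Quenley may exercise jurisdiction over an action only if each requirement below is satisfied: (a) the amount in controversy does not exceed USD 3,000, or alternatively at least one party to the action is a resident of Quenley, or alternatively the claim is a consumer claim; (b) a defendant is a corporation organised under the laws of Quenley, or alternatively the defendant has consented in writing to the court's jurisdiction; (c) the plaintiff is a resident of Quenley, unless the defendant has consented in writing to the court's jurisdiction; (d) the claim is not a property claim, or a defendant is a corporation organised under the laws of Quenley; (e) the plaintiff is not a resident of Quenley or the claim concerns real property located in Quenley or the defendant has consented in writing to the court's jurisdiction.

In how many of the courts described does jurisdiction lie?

The Ulen Court of Common Pleas:
  (a) Every defendant has filed written consent. Condition met.
  (b) The plaintiff resides in Ulen, so one alternative holds. Met.
  (c) The plaintiff resides in Ulen. However, every defendant has filed written consent, so the 'unless' proviso supplies this condition. Met.
  (d) Cassian Iyer resides in Ulen, so one alternative holds. Satisfied.
  (e) The contract was executed in Ulen. Met.
  → The court has jurisdiction.
The Selwick District Court:
  (a) Every defendant has filed written consent. But the carve-out bites: the operative events occurred in Selwick. Condition not met.
  (b) The claim is a contract claim, so this disjunct is met. The exception is not triggered, since the claim does not concern real property. Met.
  (c) The amount in controversy is USD 3,000, within the $150,000 ceiling. The carve-out does not apply: the claim does not concern real property. Condition met.
  (d) The plaintiff resides in Ulen, which is not Quenley, so one alternative holds. The exception is not triggered, since the defendant resides in Ulen, not Selwick. Condition met.
  → No jurisdiction.
The Provincial Court of Selmont:
  (a) The claim is a contract claim, not a tort claim, which satisfies one of the alternatives. Condition met.
  (b) The plaintiff resides in Ulen, which is not Morford. Met.
  (c) The amount in controversy is $3,000, within the $25,000 ceiling, which satisfies one of the alternatives. Satisfied.
  (d) Every defendant has filed written consent. Met.
  → Every requirement is satisfied — jurisdiction.
The Civil Court of Quenley:
  (a) The amount in controversy is USD 3,000, within the 3,000 dollars ceiling, so one alternative holds. Condition met.
  (b) Every defendant has filed written consent — that alternative is enough. Met.
  (c) The plaintiff resides in Ulen, not Quenley. The proviso rescues it, though: every defendant has filed written consent. Condition met.
  (d) The claim is a contract claim, not a property claim, so this disjunct is met. Condition met.
  (e) The plaintiff resides in Ulen, which is not Quenley — that alternative is enough. Met.
  → Every requirement is satisfied — jurisdiction.
Courts with jurisdiction: the Ulen Court of Common Pleas, the Provincial Court of Selmont, the Civil Court of Quenley — 3 in total.

3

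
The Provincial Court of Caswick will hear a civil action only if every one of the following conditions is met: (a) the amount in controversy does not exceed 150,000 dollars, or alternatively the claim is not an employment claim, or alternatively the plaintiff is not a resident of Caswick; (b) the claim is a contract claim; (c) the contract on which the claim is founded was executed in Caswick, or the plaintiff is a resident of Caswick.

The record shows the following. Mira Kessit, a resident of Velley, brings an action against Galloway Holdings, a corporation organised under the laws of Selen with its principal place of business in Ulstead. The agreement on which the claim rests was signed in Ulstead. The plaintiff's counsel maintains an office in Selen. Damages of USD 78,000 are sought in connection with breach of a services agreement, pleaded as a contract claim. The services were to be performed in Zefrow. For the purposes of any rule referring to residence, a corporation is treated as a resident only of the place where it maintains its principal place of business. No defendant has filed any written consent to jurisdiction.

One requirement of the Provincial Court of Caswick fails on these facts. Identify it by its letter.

The Provincial Court of Caswick:
  (a) The amount in controversy is $78,000, within the 150,000 dollars ceiling, so one alternative holds. Satisfied.
  (b) The claim is a contract claim. Satisfied.
  (c) The contract was executed in Ulstead, not Caswick; the plaintiff resides in Velley, not Caswick — no alternative holds. Condition not met.
Only condition (c) fails.

(c)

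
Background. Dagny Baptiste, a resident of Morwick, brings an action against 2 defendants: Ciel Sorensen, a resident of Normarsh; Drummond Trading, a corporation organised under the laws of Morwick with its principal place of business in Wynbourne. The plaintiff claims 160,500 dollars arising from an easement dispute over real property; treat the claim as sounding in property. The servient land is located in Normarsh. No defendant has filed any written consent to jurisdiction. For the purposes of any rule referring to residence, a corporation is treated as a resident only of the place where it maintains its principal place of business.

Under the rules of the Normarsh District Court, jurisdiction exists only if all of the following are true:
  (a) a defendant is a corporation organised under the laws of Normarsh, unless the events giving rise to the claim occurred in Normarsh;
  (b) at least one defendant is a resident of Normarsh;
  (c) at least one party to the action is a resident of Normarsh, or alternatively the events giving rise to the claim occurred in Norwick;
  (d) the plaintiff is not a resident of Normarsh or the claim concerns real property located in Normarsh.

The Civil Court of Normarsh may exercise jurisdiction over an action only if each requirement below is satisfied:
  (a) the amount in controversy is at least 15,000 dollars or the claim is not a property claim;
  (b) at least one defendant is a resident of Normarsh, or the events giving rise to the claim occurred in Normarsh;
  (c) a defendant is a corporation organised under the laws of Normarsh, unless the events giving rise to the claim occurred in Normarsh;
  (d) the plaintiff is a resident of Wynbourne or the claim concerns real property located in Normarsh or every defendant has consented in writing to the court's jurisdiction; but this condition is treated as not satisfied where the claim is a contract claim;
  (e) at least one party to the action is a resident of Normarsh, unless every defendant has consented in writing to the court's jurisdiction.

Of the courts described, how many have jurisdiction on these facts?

2

The Normarsh District Court:
  (a) The corporate defendant(s) are organised in Morwick, not Normarsh. But the operative events occurred in Normarsh, and the 'unless' clause therefore excuses the requirement. Condition met.
  (b) Ciel Sorensen resides in Normarsh. Satisfied.
  (c) Ciel Sorensen resides in Normarsh, so this disjunct is met. Met.
  (d) The plaintiff resides in Morwick, which is not Normarsh, so this disjunct is met. Satisfied.
  → The court has jurisdiction.
The Civil Court of Normarsh:
  (a) The amount in controversy is 160,500 dollars, which meets the 15,000 dollars floor, so one alternative holds. Met.
  (b) Ciel Sorensen resides in Normarsh — that alternative is enough. Satisfied.
  (c) The corporate defendant(s) are organised in Morwick, not Normarsh. But the operative events occurred in Normarsh, and the 'unless' clause therefore excuses the requirement. Condition met.
  (d) The property lies in Normarsh, so one alternative holds. The carve-out does not apply: the claim is a property claim, not a contract claim. Met.
  (e) Ciel Sorensen resides in Normarsh. Satisfied.
  → The court has jurisdiction.
Courts with jurisdiction: the Normarsh District Court, the Civil Court of Normarsh — 2 in total.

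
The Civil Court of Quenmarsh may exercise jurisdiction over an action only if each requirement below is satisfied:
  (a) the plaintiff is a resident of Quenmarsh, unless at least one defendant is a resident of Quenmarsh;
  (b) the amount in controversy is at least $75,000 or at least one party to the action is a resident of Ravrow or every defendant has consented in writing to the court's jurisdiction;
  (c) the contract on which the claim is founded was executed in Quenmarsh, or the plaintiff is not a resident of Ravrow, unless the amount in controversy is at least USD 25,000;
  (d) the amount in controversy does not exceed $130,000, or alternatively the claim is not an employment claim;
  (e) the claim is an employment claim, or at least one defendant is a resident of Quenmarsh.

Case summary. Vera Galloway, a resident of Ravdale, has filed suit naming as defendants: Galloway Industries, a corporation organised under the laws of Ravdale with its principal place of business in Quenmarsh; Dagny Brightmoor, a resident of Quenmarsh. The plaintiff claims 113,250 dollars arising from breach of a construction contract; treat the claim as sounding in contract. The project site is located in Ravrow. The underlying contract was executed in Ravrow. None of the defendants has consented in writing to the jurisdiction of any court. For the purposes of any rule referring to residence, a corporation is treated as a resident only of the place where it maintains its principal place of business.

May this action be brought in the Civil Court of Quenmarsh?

The Civil Court of Quenmarsh:
  (a) The plaintiff resides in Ravdale, not Quenmarsh. The proviso rescues it, though: Galloway Industries resides in Quenmarsh. Met.
  (b) The amount in controversy is USD 113,250, which meets the 75,000 dollars floor, so this disjunct is met. Condition met.
  (c) The plaintiff resides in Ravdale, which is not Ravrow, so one alternative holds. Met.
  (d) The amount in controversy is $113,250, within the 130,000 dollars ceiling — that alternative is enough. Condition met.
  (e) Galloway Industries resides in Quenmarsh, which satisfies one of the alternatives. Met.
  → The court has jurisdiction.

Yes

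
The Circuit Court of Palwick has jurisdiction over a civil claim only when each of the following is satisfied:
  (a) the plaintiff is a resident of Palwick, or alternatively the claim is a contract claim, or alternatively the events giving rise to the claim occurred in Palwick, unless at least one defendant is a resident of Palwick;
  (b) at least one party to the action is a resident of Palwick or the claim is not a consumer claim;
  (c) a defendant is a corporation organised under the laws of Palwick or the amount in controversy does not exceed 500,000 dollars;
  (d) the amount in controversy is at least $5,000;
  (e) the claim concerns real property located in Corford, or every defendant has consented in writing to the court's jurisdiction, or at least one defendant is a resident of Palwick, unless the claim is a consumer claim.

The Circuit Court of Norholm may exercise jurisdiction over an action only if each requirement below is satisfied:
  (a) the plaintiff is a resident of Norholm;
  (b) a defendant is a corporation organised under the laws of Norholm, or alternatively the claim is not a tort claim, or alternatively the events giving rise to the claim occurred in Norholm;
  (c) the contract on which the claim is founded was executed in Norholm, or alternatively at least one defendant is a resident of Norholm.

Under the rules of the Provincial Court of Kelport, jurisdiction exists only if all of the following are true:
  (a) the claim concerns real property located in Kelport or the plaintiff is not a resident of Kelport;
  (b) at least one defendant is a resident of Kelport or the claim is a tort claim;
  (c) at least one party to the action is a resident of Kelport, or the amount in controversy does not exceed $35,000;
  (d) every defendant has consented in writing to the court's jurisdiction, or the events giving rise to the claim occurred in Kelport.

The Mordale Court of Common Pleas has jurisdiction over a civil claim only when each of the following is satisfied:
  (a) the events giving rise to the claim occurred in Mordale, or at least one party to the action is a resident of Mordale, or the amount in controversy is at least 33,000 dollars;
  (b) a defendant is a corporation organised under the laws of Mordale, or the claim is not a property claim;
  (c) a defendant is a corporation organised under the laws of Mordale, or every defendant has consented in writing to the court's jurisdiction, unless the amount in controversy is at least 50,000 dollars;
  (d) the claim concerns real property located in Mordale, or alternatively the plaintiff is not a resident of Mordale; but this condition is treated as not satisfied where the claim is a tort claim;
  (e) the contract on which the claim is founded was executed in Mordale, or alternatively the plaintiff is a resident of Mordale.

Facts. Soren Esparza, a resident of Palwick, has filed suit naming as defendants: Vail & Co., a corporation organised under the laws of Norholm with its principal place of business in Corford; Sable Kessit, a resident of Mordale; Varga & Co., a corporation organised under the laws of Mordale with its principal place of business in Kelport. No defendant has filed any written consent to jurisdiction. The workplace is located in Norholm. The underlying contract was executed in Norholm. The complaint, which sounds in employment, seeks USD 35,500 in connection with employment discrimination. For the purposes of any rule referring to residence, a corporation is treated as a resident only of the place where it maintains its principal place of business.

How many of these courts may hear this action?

The Circuit Court of Palwick:
  (a) The plaintiff resides in Palwick — that alternative is enough. Condition met.
  (b) Soren Esparza resides in Palwick, which satisfies one of the alternatives. Condition met.
  (c) The amount in controversy is 35,500 dollars, within the USD 500,000 ceiling — that alternative is enough. Met.
  (d) The amount in controversy is USD 35,500, which meets the $5,000 floor. Satisfied.
  (e) The claim does not concern real property; no such written consent has been filed; no defendant resides in Palwick (they reside in Corford, Mordale, Kelport) — none of the alternatives is met. The proviso offers no rescue either, since the claim is an employment claim, not a consumer claim. Not satisfied.
  → No jurisdiction.
The Circuit Court of Norholm:
  (a) The plaintiff resides in Palwick, not Norholm. Fails.
  (b) Vail & Co. is organised under the laws of Norholm, which satisfies one of the alternatives. Condition met.
  (c) The contract was executed in Norholm — that alternative is enough. Satisfied.
  → At least one condition fails; no jurisdiction.
The Provincial Court of Kelport:
  (a) The plaintiff resides in Palwick, which is not Kelport, so one alternative holds. Satisfied.
  (b) Varga & Co. resides in Kelport — that alternative is enough. Condition met.
  (c) Varga & Co. resides in Kelport, so one alternative holds. Condition met.
  (d) No such written consent has been filed; the operative events occurred in Norholm, not Kelport — every alternative fails. Fails.
  → Not every requirement is met — no jurisdiction.
The Mordale Court of Common Pleas:
  (a) Sable Kessit resides in Mordale, so one alternative holds. Satisfied.
  (b) Varga & Co. is organised under the laws of Mordale, so one alternative holds. Condition met.
  (c) Varga & Co. is organised under the laws of Mordale — that alternative is enough. Met.
  (d) The plaintiff resides in Palwick, which is not Mordale, which satisfies one of the alternatives. The carve-out does not apply: the claim is an employment claim, not a tort claim. Satisfied.
  (e) The contract was executed in Norholm, not Mordale; the plaintiff resides in Palwick, not Mordale — no alternative holds. Condition not met.
  → The court lacks jurisdiction.
No court satisfies all of its conditions.

0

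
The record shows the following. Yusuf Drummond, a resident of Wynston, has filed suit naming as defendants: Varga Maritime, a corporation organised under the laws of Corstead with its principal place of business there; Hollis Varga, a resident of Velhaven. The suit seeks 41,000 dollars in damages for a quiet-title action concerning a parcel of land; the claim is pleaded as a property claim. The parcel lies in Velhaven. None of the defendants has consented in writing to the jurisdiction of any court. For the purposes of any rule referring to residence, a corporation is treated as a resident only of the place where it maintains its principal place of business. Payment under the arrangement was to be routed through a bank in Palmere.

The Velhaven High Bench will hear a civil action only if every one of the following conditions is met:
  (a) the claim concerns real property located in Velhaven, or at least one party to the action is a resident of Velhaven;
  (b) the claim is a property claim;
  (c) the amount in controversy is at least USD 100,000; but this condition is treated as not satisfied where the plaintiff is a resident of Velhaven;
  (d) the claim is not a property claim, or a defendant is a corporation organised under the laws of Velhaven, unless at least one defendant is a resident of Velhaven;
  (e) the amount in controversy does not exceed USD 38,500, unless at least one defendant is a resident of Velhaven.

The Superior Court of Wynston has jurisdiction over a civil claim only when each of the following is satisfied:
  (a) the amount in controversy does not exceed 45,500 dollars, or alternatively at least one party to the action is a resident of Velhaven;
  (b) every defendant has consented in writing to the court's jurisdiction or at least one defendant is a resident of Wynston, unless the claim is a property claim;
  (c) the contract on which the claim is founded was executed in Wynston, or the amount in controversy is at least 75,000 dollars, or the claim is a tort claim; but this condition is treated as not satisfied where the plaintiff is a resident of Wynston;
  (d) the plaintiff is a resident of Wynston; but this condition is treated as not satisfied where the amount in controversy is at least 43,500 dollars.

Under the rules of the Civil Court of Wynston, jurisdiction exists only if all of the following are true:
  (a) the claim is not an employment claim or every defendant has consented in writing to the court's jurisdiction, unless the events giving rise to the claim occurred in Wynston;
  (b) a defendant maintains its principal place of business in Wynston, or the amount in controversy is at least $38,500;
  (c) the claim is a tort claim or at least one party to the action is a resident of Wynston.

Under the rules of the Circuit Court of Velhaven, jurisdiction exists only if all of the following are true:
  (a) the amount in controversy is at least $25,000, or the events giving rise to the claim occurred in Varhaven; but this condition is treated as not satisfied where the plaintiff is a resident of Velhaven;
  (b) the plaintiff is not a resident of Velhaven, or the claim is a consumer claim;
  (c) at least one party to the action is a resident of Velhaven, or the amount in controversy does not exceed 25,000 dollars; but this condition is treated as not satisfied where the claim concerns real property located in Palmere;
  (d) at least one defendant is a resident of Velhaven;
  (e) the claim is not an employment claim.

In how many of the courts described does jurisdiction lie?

2

The Velhaven High Bench:
  (a) The property lies in Velhaven, so one alternative holds. Condition met.
  (b) The claim is a property claim. Satisfied.
  (c) The amount in controversy is USD 41,000, below the $100,000 floor. Condition not met.
  (d) The claim is a property claim; the corporate defendant(s) are organised in Corstead, not Velhaven — none of the alternatives is met. However, Hollis Varga resides in Velhaven, so the 'unless' proviso supplies this condition. Satisfied.
  (e) The amount in controversy is USD 41,000, above the 38,500 dollars ceiling. However, Hollis Varga resides in Velhaven, so the 'unless' proviso supplies this condition. Condition met.
  → Not every requirement is met — no jurisdiction.
The Superior Court of Wynston:
  (a) The amount in controversy is USD 41,000, within the 45,500 dollars ceiling, so one alternative holds. Condition met.
  (b) No such written consent has been filed; no defendant resides in Wynston (they reside in Corstead, Velhaven) — no alternative holds. But the claim is a property claim, and the 'unless' clause therefore excuses the requirement. Met.
  (c) No contract (and hence no place of execution) is alleged; the amount in controversy is $41,000, below the 75,000 dollars floor; the claim is a property claim, not a tort claim — none of the alternatives is met. Not satisfied.
  (d) The plaintiff resides in Wynston. The exception is not triggered, since the amount in controversy is 41,000 dollars, below the 43,500 dollars floor. Satisfied.
  → At least one condition fails; no jurisdiction.
The Civil Court of Wynston:
  (a) The claim is a property claim, not an employment claim, so one alternative holds. Satisfied.
  (b) The amount in controversy is $41,000, which meets the $38,500 floor, which satisfies one of the alternatives. Condition met.
  (c) Yusuf Drummond resides in Wynston — that alternative is enough. Met.
  → Jurisdiction lies.
The Circuit Court of Velhaven:
  (a) The amount in controversy is $41,000, which meets the 25,000 dollars floor — that alternative is enough. The exception is not triggered, since the plaintiff resides in Wynston, not Velhaven. Met.
  (b) The plaintiff resides in Wynston, which is not Velhaven, which satisfies one of the alternatives. Condition met.
  (c) Hollis Varga resides in Velhaven, which satisfies one of the alternatives. The exception is not triggered, since the property lies in Velhaven, not Palmere. Met.
  (d) Hollis Varga resides in Velhaven. Satisfied.
  (e) The claim is a property claim, not an employment claim. Satisfied.
  → The court has jurisdiction.
Courts with jurisdiction: the Civil Court of Wynston, the Circuit Court of Velhaven — 2 in total.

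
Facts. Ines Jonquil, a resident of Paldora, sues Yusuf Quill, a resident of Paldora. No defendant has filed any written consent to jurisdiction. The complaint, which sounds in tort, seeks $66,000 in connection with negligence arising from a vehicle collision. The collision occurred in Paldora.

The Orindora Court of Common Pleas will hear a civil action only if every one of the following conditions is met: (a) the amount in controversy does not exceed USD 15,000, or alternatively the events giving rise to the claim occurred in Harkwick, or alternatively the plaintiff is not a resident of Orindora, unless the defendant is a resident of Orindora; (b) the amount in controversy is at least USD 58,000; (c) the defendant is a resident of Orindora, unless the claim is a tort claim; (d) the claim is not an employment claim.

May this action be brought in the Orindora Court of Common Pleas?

Yes

The Orindora Court of Common Pleas:
  (a) The plaintiff resides in Paldora, which is not Orindora, so this disjunct is met. Condition met.
  (b) The amount in controversy is $66,000, which meets the $58,000 floor. Condition met.
  (c) The defendant resides in Paldora, not Orindora. But the claim is a tort claim, and the 'unless' clause therefore excuses the requirement. Satisfied.
  (d) The claim is a tort claim, not an employment claim. Met.
  → All conditions met; jurisdiction exists.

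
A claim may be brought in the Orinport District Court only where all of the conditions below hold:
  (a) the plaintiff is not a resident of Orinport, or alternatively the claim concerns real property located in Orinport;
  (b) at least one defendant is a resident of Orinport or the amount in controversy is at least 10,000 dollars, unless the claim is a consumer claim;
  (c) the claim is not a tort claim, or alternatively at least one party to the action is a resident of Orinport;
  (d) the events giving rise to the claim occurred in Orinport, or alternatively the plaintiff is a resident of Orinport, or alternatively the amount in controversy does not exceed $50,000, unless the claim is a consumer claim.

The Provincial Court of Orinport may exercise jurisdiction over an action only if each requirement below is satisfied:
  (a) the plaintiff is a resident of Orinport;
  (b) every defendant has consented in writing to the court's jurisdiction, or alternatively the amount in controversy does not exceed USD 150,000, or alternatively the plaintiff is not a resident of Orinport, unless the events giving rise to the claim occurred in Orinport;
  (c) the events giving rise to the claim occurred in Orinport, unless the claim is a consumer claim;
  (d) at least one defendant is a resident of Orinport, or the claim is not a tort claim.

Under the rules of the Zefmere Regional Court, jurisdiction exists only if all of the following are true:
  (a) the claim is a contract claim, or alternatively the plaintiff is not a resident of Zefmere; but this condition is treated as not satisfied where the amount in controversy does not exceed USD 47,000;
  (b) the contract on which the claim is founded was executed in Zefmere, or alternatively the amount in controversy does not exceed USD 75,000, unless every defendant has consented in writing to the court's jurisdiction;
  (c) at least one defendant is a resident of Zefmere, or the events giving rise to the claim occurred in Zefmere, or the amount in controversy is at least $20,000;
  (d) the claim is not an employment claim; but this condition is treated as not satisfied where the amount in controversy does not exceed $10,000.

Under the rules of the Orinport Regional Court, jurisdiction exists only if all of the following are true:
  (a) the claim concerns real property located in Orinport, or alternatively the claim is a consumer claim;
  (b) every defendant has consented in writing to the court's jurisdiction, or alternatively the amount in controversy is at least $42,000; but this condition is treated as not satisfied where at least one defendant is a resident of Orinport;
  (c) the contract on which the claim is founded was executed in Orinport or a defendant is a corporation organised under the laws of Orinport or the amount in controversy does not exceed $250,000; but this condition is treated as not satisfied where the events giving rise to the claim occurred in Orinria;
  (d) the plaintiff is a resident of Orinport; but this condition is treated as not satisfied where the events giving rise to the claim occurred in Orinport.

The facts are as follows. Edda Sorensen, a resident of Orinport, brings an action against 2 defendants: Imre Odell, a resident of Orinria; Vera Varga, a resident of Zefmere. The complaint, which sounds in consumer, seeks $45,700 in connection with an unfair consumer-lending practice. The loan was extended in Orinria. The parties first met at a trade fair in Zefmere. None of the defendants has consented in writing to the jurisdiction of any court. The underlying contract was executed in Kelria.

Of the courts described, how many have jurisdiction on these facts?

1

The Orinport District Court:
  (a) The plaintiff resides in Orinport; the claim does not concern real property — no alternative holds. Condition not met.
  (b) The amount in controversy is $45,700, which meets the $10,000 floor, which satisfies one of the alternatives. Condition met.
  (c) The claim is a consumer claim, not a tort claim, so one alternative holds. Satisfied.
  (d) The plaintiff resides in Orinport, which satisfies one of the alternatives. Met.
  → No jurisdiction.
The Provincial Court of Orinport:
  (a) The plaintiff resides in Orinport. Condition met.
  (b) The amount in controversy is USD 45,700, within the USD 150,000 ceiling, which satisfies one of the alternatives. Met.
  (c) The operative events occurred in Orinria, not Orinport. But the claim is a consumer claim, and the 'unless' clause therefore excuses the requirement. Met.
  (d) The claim is a consumer claim, not a tort claim — that alternative is enough. Satisfied.
  → Every requirement is satisfied — jurisdiction.
The Zefmere Regional Court:
  (a) The plaintiff resides in Orinport, which is not Zefmere, so one alternative holds. But the amount in controversy is USD 45,700, within the USD 47,000 ceiling, triggering the carve-out and defeating this condition. Fails.
  (b) The amount in controversy is 45,700 dollars, within the 75,000 dollars ceiling, which satisfies one of the alternatives. Satisfied.
  (c) Vera Varga resides in Zefmere, so this disjunct is met. Condition met.
  (d) The claim is a consumer claim, not an employment claim. The carve-out does not apply: the amount in controversy is 45,700 dollars, above the $10,000 ceiling. Met.
  → Not every requirement is met — no jurisdiction.
The Orinport Regional Court:
  (a) The claim is a consumer claim, so one alternative holds. Satisfied.
  (b) The amount in controversy is 45,700 dollars, which meets the USD 42,000 floor, so this disjunct is met. The carve-out does not apply: no defendant resides in Orinport (they reside in Orinria, Zefmere). Condition met.
  (c) The amount in controversy is 45,700 dollars, within the USD 250,000 ceiling, so this disjunct is met. But the carve-out bites: the operative events occurred in Orinria. Not satisfied.
  (d) The plaintiff resides in Orinport. The carve-out does not apply: the operative events occurred in Orinria, not Orinport. Satisfied.
  → Not every requirement is met — no jurisdiction.
Courts with jurisdiction: the Provincial Court of Orinport — 1 in total.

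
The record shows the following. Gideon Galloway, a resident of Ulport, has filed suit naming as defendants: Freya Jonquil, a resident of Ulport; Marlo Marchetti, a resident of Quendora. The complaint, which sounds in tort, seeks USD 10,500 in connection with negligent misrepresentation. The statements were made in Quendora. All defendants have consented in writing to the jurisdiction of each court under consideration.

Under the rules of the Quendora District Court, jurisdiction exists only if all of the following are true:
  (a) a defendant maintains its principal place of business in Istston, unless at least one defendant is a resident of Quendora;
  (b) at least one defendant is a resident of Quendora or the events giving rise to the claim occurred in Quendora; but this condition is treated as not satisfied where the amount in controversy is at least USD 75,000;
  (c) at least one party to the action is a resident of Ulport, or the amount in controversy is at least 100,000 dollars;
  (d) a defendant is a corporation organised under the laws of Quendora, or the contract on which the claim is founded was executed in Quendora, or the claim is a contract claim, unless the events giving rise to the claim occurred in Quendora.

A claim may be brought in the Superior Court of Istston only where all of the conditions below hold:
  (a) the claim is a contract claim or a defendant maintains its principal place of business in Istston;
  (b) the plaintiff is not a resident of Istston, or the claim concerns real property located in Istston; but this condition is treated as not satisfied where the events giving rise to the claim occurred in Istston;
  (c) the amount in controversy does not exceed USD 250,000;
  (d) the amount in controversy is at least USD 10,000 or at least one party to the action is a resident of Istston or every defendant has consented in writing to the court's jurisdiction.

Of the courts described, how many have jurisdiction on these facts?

1

The Quendora District Court:
  (a) No defendant is a corporation. But Marlo Marchetti resides in Quendora, and the 'unless' clause therefore excuses the requirement. Condition met.
  (b) Marlo Marchetti resides in Quendora — that alternative is enough. The carve-out does not apply: the amount in controversy is $10,500, below the USD 75,000 floor. Satisfied.
  (c) Gideon Galloway resides in Ulport — that alternative is enough. Condition met.
  (d) No defendant is a corporation; no contract (and hence no place of execution) is alleged; the claim is a tort claim, not a contract claim — every alternative fails. The proviso rescues it, though: the operative events occurred in Quendora. Satisfied.
  → The court has jurisdiction.
The Superior Court of Istston:
  (a) The claim is a tort claim, not a contract claim; no defendant is a corporation — no alternative holds. Fails.
  (b) The plaintiff resides in Ulport, which is not Istston, so one alternative holds. The exception is not triggered, since the operative events occurred in Quendora, not Istston. Condition met.
  (c) The amount in controversy is $10,500, within the USD 250,000 ceiling. Condition met.
  (d) The amount in controversy is $10,500, which meets the 10,000 dollars floor — that alternative is enough. Satisfied.
  → No jurisdiction.
Courts with jurisdiction: the Quendora District Court — 1 in total.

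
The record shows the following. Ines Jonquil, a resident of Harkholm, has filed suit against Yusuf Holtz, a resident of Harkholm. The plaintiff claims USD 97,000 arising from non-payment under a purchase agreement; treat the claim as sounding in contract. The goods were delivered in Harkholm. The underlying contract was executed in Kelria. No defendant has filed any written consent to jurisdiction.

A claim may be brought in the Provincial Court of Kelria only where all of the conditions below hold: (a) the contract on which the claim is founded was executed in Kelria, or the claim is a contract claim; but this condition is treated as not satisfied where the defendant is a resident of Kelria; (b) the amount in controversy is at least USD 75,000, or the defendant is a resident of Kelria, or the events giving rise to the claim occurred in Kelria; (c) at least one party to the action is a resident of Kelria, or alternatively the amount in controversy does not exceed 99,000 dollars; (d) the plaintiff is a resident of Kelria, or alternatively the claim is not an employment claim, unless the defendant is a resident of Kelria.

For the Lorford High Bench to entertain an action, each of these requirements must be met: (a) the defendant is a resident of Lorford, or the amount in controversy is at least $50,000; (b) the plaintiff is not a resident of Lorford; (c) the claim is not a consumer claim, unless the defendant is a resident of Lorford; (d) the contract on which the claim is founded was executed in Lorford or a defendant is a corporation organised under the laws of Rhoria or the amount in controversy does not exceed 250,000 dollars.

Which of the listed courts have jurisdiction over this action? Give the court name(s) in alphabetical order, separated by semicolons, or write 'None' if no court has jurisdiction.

the Lorford High Bench; the Provincial Court of Kelria

The Provincial Court of Kelria:
  (a) The contract was executed in Kelria, which satisfies one of the alternatives. And the carve-out is inapplicable — the defendant resides in Harkholm, not Kelria. Condition met.
  (b) The amount in controversy is $97,000, which meets the USD 75,000 floor, which satisfies one of the alternatives. Condition met.
  (c) The amount in controversy is 97,000 dollars, within the USD 99,000 ceiling, which satisfies one of the alternatives. Satisfied.
  (d) The claim is a contract claim, not an employment claim, so this disjunct is met. Satisfied.
  → Jurisdiction lies.
The Lorford High Bench:
  (a) The amount in controversy is USD 97,000, which meets the 50,000 dollars floor, so this disjunct is met. Satisfied.
  (b) The plaintiff resides in Harkholm, which is not Lorford. Condition met.
  (c) The claim is a contract claim, not a consumer claim. Met.
  (d) The amount in controversy is $97,000, within the USD 250,000 ceiling — that alternative is enough. Met.
  → The court has jurisdiction.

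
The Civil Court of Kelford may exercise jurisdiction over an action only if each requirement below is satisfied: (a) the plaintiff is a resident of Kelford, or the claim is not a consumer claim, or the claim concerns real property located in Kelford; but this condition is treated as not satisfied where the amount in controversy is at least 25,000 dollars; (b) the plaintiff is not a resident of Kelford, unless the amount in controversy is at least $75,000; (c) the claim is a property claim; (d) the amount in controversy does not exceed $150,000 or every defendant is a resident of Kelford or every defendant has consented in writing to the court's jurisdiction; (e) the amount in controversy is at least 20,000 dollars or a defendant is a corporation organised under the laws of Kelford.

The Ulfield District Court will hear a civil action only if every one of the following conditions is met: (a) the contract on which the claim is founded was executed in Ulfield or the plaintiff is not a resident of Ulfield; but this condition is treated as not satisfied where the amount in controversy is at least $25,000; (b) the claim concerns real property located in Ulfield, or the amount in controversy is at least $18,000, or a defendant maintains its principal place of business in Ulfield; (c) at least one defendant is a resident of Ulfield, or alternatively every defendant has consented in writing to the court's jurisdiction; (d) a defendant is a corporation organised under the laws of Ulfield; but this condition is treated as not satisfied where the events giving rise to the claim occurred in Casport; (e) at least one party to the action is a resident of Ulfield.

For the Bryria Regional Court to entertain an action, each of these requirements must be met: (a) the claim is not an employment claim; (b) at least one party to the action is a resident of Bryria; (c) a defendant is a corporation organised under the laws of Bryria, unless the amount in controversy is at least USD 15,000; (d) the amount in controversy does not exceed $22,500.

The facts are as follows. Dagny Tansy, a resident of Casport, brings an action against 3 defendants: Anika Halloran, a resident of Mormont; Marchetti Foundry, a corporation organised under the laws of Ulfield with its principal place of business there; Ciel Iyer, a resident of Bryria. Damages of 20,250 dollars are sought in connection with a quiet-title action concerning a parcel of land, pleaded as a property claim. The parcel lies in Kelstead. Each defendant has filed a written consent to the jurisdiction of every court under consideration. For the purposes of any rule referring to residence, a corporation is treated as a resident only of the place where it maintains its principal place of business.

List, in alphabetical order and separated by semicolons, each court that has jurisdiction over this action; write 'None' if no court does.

The Civil Court of Kelford:
  (a) The claim is a property claim, not a consumer claim, which satisfies one of the alternatives. The exception is not triggered, since the amount in controversy is USD 20,250, below the $25,000 floor. Met.
  (b) The plaintiff resides in Casport, which is not Kelford. Satisfied.
  (c) The claim is a property claim. Satisfied.
  (d) The amount in controversy is $20,250, within the $150,000 ceiling, so one alternative holds. Satisfied.
  (e) The amount in controversy is 20,250 dollars, which meets the USD 20,000 floor, so this disjunct is met. Condition met.
  → The court has jurisdiction.
The Ulfield District Court:
  (a) The plaintiff resides in Casport, which is not Ulfield, which satisfies one of the alternatives. The carve-out does not apply: the amount in controversy is USD 20,250, below the USD 25,000 floor. Satisfied.
  (b) The amount in controversy is $20,250, which meets the USD 18,000 floor, so this disjunct is met. Satisfied.
  (c) Marchetti Foundry resides in Ulfield — that alternative is enough. Met.
  (d) Marchetti Foundry is organised under the laws of Ulfield. The carve-out does not apply: the operative events occurred in Kelstead, not Casport. Met.
  (e) Marchetti Foundry resides in Ulfield. Satisfied.
  → Every requirement is satisfied — jurisdiction.
The Bryria Regional Court:
  (a) The claim is a property claim, not an employment claim. Condition met.
  (b) Ciel Iyer resides in Bryria. Condition met.
  (c) The corporate defendant(s) are organised in Ulfield, not Bryria. But the amount in controversy is $20,250, which meets the $15,000 floor, and the 'unless' clause therefore excuses the requirement. Met.
  (d) The amount in controversy is 20,250 dollars, within the USD 22,500 ceiling. Condition met.
  → Every requirement is satisfied — jurisdiction.

the Bryria Regional Court; the Civil Court of Kelford; the Ulfield District Court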